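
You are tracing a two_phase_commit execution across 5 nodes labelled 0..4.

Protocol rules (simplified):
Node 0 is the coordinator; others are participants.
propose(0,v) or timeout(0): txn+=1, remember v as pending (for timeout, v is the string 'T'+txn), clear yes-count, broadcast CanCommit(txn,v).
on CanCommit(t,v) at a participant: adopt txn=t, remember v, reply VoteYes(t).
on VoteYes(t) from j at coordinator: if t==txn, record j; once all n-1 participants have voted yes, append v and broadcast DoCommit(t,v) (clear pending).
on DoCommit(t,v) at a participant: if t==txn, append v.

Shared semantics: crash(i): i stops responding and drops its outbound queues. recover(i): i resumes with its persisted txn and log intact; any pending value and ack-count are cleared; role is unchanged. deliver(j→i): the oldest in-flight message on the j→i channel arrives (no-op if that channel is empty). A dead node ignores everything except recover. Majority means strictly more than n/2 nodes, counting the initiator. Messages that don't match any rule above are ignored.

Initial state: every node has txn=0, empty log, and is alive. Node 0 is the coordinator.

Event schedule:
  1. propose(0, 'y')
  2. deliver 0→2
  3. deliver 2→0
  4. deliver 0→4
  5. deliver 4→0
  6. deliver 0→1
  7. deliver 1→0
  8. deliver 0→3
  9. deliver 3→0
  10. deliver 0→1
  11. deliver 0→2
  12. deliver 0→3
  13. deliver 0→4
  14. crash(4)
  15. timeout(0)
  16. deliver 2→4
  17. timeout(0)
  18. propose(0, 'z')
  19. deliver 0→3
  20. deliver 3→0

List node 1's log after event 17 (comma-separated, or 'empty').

y

step 1 propose(0,'y'): 0={coor,t=1,log=-}
step 2 deliver 0→2: 2={part,t=1,log=-}
step 3 deliver 2→0: —
step 4 deliver 0→4: 4={part,t=1,log=-}
step 5 deliver 4→0: —
step 6 deliver 0→1: 1={part,t=1,log=-}
step 7 deliver 1→0: —
step 8 deliver 0→3: 3={part,t=1,log=-}
step 9 deliver 3→0: 0={coor,t=1,log=y}
step 10 deliver 0→1: 1={part,t=1,log=y}
step 11 deliver 0→2: 2={part,t=1,log=y}
step 12 deliver 0→3: 3={part,t=1,log=y}
step 13 deliver 0→4: 4={part,t=1,log=y}
step 14 crash(4): 4={✗part,t=1,log=y}
step 15 timeout(0): 0={coor,t=2,log=y}
step 16 deliver 2→4: —
step 17 timeout(0): 0={coor,t=3,log=y}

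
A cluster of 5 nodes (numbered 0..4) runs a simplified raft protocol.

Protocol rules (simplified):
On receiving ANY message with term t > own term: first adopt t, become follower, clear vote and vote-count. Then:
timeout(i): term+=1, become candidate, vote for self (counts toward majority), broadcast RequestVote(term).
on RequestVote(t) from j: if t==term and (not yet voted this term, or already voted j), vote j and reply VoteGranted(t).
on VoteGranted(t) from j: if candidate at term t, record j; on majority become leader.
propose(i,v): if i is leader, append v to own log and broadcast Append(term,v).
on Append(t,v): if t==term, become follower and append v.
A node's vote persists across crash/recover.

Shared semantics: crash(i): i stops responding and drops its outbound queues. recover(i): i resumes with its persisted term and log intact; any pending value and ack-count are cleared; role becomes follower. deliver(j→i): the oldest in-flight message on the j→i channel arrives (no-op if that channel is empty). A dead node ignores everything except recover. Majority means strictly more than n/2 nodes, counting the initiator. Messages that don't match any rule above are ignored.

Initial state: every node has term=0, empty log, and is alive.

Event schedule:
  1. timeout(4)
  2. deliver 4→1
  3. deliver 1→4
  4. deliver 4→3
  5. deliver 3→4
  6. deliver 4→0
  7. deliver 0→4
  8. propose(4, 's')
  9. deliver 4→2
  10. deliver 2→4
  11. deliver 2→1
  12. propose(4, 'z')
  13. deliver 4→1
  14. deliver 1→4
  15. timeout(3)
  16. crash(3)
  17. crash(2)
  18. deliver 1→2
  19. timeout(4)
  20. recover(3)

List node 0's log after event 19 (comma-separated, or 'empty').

empty

1. timeout(4):  <4:cand t1 ->
2. deliver 4→1:  <1:foll t1 ->
3. deliver 1→4:  nop
4. deliver 4→3:  <3:foll t1 ->
5. deliver 3→4:  <4:lead t1 ->
6. deliver 4→0:  <0:foll t1 ->
7. deliver 0→4:  nop
8. propose(4,'s'):  <4:lead t1 s>
9. deliver 4→2:  <2:foll t1 ->
10. deliver 2→4:  nop
11. deliver 2→1:  nop
12. propose(4,'z'):  <4:lead t1 s,z>
13. deliver 4→1:  <1:foll t1 s>
14. deliver 1→4:  nop
15. timeout(3):  <3:cand t2 ->
16. crash(3):  <3:✗cand t2 ->
17. crash(2):  <2:✗foll t1 ->
18. deliver 1→2:  nop
19. timeout(4):  <4:cand t2 s,z>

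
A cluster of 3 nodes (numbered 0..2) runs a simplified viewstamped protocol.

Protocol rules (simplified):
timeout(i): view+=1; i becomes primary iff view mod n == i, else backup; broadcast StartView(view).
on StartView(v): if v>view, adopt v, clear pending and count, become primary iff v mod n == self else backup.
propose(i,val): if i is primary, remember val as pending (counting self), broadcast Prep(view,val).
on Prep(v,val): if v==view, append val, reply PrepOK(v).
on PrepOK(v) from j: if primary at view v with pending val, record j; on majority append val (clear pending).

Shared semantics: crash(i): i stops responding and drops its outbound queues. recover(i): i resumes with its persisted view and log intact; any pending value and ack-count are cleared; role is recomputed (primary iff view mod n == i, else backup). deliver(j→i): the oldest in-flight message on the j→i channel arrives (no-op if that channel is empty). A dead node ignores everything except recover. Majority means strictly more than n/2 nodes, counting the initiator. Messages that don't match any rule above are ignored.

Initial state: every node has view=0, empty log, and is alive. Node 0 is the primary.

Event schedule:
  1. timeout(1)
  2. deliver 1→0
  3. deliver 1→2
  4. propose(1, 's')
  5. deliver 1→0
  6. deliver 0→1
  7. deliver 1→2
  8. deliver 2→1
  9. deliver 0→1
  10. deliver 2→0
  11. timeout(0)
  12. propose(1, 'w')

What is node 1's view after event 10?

1

1. timeout(1):  <1:prim v1 ->
2. deliver 1→0:  <0:back v1 ->
3. deliver 1→2:  <2:back v1 ->
4. propose(1,'s'):  nop
5. deliver 1→0:  <0:back v1 s>
6. deliver 0→1:  <1:prim v1 s>
7. deliver 1→2:  <2:back v1 s>
8. deliver 2→1:  nop
9. deliver 0→1:  nop
10. deliver 2→0:  nop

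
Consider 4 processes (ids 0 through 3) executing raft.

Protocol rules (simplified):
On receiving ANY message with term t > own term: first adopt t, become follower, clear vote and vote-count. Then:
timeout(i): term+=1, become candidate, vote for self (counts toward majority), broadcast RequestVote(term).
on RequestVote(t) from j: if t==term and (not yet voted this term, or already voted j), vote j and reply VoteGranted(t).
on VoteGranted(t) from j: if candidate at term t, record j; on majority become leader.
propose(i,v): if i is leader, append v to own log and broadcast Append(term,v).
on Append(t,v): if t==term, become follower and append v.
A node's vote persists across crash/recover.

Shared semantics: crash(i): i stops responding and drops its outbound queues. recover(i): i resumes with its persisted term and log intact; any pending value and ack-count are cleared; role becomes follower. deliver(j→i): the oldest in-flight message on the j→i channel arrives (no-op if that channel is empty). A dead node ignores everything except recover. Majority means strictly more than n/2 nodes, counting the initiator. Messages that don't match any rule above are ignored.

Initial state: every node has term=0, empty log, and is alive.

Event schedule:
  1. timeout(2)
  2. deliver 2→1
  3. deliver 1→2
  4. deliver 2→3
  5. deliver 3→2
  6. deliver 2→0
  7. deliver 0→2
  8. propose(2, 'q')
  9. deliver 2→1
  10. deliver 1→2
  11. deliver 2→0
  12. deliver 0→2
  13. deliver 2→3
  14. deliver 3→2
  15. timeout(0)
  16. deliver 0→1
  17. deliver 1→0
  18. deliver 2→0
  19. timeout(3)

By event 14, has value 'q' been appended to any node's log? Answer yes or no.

yes

after 1 — timeout(2): n2:cand/t1/[-]
after 2 — deliver 2→1: n1:foll/t1/[-]
after 3 — deliver 1→2: ·
after 4 — deliver 2→3: n3:foll/t1/[-]
after 5 — deliver 3→2: n2:lead/t1/[-]
after 6 — deliver 2→0: n0:foll/t1/[-]
after 7 — deliver 0→2: ·
after 8 — propose(2,'q'): n2:lead/t1/[q]
after 9 — deliver 2→1: n1:foll/t1/[q]
after 10 — deliver 1→2: ·
after 11 — deliver 2→0: n0:foll/t1/[q]
after 12 — deliver 0→2: ·
after 13 — deliver 2→3: n3:foll/t1/[q]
after 14 — deliver 3→2: ·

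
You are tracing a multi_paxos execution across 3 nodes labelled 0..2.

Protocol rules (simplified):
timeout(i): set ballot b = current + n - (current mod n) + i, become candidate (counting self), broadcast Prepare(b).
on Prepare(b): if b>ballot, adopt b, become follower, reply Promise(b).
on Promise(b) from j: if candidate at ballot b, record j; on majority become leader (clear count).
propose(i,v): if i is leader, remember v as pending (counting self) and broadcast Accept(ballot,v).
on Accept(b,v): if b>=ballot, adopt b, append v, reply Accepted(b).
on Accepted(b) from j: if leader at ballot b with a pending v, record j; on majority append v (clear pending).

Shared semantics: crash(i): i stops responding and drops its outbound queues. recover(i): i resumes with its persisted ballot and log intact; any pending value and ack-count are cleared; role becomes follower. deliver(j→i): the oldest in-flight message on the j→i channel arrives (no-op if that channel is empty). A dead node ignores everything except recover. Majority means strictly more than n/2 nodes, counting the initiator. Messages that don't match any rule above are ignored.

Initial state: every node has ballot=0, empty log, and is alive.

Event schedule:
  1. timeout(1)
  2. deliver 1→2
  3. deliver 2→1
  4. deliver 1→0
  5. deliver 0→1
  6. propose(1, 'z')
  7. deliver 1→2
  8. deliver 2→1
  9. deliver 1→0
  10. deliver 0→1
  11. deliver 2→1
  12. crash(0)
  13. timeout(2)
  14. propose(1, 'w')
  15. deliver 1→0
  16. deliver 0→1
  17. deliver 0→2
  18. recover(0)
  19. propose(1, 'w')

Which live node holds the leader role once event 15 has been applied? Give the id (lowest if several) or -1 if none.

1

step 1 timeout(1): 1={cand,b=4,log=-}
step 2 deliver 1→2: 2={foll,b=4,log=-}
step 3 deliver 2→1: 1={lead,b=4,log=-}
step 4 deliver 1→0: 0={foll,b=4,log=-}
step 5 deliver 0→1: —
step 6 propose(1,'z'): —
step 7 deliver 1→2: 2={foll,b=4,log=z}
step 8 deliver 2→1: 1={lead,b=4,log=z}
step 9 deliver 1→0: 0={foll,b=4,log=z}
step 10 deliver 0→1: —
step 11 deliver 2→1: —
step 12 crash(0): 0={✗foll,b=4,log=z}
step 13 timeout(2): 2={cand,b=8,log=z}
step 14 propose(1,'w'): —
step 15 deliver 1→0: —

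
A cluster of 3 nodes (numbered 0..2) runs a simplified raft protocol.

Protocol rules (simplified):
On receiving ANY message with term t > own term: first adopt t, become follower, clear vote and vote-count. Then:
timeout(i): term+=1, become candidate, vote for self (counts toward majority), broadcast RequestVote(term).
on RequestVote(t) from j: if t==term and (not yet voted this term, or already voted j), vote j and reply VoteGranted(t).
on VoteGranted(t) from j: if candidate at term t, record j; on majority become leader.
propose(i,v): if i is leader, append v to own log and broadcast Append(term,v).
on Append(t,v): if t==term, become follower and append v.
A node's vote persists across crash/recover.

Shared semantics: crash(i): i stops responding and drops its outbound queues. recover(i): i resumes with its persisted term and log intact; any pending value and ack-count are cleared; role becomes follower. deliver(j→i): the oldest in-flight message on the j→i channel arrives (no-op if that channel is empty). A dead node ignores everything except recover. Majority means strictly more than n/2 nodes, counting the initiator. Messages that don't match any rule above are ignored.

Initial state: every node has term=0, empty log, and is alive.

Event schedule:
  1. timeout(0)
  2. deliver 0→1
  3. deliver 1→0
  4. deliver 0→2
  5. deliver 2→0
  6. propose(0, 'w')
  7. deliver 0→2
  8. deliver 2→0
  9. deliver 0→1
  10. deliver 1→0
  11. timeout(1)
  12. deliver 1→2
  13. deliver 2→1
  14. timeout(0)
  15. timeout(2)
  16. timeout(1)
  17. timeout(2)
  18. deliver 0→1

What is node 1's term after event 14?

[1] timeout(0) → N0(cand t1 [-])
[2] deliver 0→1 → N1(foll t1 [-])
[3] deliver 1→0 → N0(lead t1 [-])
[4] deliver 0→2 → N2(foll t1 [-])
[5] deliver 2→0 → ∅
[6] propose(0,'w') → N0(lead t1 [w])
[7] deliver 0→2 → N2(foll t1 [w])
[8] deliver 2→0 → ∅
[9] deliver 0→1 → N1(foll t1 [w])
[10] deliver 1→0 → ∅
[11] timeout(1) → N1(cand t2 [w])
[12] deliver 1→2 → N2(foll t2 [w])
[13] deliver 2→1 → N1(lead t2 [w])
[14] timeout(0) → N0(cand t2 [w])

2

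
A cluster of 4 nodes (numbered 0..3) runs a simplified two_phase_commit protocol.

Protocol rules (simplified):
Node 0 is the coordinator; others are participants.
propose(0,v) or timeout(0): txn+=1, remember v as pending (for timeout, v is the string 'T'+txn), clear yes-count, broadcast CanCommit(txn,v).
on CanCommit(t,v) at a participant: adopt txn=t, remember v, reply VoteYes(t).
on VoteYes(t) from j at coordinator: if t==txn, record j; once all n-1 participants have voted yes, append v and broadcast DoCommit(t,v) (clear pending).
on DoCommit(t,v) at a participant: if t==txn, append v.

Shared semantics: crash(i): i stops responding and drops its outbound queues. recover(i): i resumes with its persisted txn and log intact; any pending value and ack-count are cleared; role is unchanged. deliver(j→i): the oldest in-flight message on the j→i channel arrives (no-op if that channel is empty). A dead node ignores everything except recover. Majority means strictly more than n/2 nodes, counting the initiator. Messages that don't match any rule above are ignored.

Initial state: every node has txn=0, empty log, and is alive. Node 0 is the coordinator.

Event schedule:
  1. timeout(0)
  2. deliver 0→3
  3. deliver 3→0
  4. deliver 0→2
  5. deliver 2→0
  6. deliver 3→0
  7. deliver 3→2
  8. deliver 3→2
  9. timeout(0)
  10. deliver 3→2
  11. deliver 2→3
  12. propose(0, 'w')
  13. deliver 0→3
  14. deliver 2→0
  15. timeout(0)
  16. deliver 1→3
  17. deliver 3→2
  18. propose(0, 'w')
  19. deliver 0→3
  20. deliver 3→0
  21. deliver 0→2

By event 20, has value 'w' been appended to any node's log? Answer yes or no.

1. timeout(0):  <0:coor t1 ->
2. deliver 0→3:  <3:part t1 ->
3. deliver 3→0:  nop
4. deliver 0→2:  <2:part t1 ->
5. deliver 2→0:  nop
6. deliver 3→0:  nop
7. deliver 3→2:  nop
8. deliver 3→2:  nop
9. timeout(0):  <0:coor t2 ->
10. deliver 3→2:  nop
11. deliver 2→3:  nop
12. propose(0,'w'):  <0:coor t3 ->
13. deliver 0→3:  <3:part t2 ->
14. deliver 2→0:  nop
15. timeout(0):  <0:coor t4 ->
16. deliver 1→3:  nop
17. deliver 3→2:  nop
18. propose(0,'w'):  <0:coor t5 ->
19. deliver 0→3:  <3:part t3 ->
20. deliver 3→0:  nop

no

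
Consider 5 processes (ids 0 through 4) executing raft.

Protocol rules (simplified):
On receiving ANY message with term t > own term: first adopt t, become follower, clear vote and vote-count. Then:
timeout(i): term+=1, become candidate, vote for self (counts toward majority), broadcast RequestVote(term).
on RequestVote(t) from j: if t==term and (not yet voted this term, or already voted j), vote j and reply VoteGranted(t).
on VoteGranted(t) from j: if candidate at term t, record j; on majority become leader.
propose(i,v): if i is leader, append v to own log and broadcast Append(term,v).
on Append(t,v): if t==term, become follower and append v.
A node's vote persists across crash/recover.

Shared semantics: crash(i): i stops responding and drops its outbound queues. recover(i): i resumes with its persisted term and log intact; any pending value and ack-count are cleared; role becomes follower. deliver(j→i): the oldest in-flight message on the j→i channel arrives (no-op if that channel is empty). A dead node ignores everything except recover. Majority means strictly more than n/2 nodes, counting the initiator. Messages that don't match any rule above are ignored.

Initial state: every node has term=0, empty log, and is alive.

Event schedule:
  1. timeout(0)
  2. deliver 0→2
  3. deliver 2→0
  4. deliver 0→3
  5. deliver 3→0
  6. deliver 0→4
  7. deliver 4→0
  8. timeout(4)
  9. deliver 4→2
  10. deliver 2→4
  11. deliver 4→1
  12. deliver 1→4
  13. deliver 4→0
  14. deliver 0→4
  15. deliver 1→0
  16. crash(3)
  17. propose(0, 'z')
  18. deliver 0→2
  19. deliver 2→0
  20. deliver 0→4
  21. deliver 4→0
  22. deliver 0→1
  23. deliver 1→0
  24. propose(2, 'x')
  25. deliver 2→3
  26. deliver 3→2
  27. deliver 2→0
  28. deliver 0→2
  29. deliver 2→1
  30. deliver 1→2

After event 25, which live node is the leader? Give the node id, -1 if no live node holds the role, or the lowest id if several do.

4

e1 timeout(0): 0[cand,t=1,-]
e2 deliver 0→2: 2[foll,t=1,-]
e3 deliver 2→0: ·
e4 deliver 0→3: 3[foll,t=1,-]
e5 deliver 3→0: 0[lead,t=1,-]
e6 deliver 0→4: 4[foll,t=1,-]
e7 deliver 4→0: ·
e8 timeout(4): 4[cand,t=2,-]
e9 deliver 4→2: 2[foll,t=2,-]
e10 deliver 2→4: ·
e11 deliver 4→1: 1[foll,t=2,-]
e12 deliver 1→4: 4[lead,t=2,-]
e13 deliver 4→0: 0[foll,t=2,-]
e14 deliver 0→4: ·
e15 deliver 1→0: ·
e16 crash(3): 3[✗foll,t=1,-]
e17 propose(0,'z'): ·
e18 deliver 0→2: ·
e19 deliver 2→0: ·
e20 deliver 0→4: ·
e21 deliver 4→0: ·
e22 deliver 0→1: ·
e23 deliver 1→0: ·
e24 propose(2,'x'): ·
e25 deliver 2→3: ·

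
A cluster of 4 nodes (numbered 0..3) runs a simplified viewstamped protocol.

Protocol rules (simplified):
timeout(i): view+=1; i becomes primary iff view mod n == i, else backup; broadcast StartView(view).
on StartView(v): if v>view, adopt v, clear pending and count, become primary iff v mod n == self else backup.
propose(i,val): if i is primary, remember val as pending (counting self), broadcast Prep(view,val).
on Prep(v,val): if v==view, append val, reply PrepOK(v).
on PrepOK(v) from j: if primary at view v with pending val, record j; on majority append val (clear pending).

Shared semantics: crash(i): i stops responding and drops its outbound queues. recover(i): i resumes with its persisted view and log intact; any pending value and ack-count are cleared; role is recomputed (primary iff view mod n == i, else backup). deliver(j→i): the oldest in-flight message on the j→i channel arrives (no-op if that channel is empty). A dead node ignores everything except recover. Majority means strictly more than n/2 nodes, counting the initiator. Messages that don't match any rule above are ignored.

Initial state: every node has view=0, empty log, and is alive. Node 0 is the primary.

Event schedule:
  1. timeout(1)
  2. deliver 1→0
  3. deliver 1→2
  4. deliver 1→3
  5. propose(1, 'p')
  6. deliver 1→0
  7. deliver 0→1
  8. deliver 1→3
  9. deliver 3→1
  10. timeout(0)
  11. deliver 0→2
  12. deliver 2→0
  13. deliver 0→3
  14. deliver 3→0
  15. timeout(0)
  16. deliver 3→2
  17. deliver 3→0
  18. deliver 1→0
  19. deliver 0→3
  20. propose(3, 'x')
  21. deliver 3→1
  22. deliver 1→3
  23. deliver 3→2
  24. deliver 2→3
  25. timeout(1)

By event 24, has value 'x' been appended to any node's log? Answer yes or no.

no

step 1 timeout(1): 1={prim,v=1,log=-}
step 2 deliver 1→0: 0={back,v=1,log=-}
step 3 deliver 1→2: 2={back,v=1,log=-}
step 4 deliver 1→3: 3={back,v=1,log=-}
step 5 propose(1,'p'): —
step 6 deliver 1→0: 0={back,v=1,log=p}
step 7 deliver 0→1: —
step 8 deliver 1→3: 3={back,v=1,log=p}
step 9 deliver 3→1: 1={prim,v=1,log=p}
step 10 timeout(0): 0={back,v=2,log=p}
step 11 deliver 0→2: 2={prim,v=2,log=-}
step 12 deliver 2→0: —
step 13 deliver 0→3: 3={back,v=2,log=p}
step 14 deliver 3→0: —
step 15 timeout(0): 0={back,v=3,log=p}
step 16 deliver 3→2: —
step 17 deliver 3→0: —
step 18 deliver 1→0: —
step 19 deliver 0→3: 3={prim,v=3,log=p}
step 20 propose(3,'x'): —
step 21 deliver 3→1: —
step 22 deliver 1→3: —
step 23 deliver 3→2: —
step 24 deliver 2→3: —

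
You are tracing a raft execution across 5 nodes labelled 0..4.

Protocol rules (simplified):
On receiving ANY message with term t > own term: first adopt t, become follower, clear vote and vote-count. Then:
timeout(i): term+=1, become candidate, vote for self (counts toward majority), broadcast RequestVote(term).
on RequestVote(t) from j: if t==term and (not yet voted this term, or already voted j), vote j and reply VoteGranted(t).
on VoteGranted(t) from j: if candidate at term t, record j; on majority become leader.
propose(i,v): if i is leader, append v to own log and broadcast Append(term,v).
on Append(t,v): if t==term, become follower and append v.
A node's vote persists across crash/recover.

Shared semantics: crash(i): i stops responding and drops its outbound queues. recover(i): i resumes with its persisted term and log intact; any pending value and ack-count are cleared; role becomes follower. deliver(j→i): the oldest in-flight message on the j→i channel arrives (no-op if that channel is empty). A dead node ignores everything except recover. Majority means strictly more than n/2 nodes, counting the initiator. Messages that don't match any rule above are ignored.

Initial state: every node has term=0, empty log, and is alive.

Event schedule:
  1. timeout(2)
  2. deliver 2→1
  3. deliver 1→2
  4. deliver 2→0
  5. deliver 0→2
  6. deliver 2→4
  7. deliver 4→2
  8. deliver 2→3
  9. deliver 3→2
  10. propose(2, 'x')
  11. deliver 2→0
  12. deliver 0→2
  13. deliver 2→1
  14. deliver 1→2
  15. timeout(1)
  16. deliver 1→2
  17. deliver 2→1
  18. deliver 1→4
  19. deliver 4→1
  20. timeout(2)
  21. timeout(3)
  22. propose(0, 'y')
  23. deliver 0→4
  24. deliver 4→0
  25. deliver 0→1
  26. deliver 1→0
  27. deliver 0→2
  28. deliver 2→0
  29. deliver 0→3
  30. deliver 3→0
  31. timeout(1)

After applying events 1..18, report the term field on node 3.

1

1. timeout(2):  <2:cand t1 ->
2. deliver 2→1:  <1:foll t1 ->
3. deliver 1→2:  nop
4. deliver 2→0:  <0:foll t1 ->
5. deliver 0→2:  <2:lead t1 ->
6. deliver 2→4:  <4:foll t1 ->
7. deliver 4→2:  nop
8. deliver 2→3:  <3:foll t1 ->
9. deliver 3→2:  nop
10. propose(2,'x'):  <2:lead t1 x>
11. deliver 2→0:  <0:foll t1 x>
12. deliver 0→2:  nop
13. deliver 2→1:  <1:foll t1 x>
14. deliver 1→2:  nop
15. timeout(1):  <1:cand t2 x>
16. deliver 1→2:  <2:foll t2 x>
17. deliver 2→1:  nop
18. deliver 1→4:  <4:foll t2 ->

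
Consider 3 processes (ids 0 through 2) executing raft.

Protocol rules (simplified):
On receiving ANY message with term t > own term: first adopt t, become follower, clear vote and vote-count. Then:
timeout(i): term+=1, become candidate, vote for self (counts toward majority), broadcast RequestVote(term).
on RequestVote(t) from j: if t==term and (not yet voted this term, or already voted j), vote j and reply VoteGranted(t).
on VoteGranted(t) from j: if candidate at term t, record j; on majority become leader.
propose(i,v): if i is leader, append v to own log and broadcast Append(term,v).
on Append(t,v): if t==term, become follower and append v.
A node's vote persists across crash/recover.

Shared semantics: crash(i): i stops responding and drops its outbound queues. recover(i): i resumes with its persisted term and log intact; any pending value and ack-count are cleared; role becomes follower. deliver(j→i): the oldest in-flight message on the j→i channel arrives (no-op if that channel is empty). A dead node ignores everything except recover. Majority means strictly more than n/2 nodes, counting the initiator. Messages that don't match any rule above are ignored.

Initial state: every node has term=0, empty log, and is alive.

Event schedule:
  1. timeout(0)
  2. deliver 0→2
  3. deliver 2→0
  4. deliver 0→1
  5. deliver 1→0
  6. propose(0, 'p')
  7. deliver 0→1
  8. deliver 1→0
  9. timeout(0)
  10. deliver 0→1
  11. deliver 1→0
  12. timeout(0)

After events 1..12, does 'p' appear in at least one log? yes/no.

yes

1. timeout(0):  <0:cand t1 ->
2. deliver 0→2:  <2:foll t1 ->
3. deliver 2→0:  <0:lead t1 ->
4. deliver 0→1:  <1:foll t1 ->
5. deliver 1→0:  nop
6. propose(0,'p'):  <0:lead t1 p>
7. deliver 0→1:  <1:foll t1 p>
8. deliver 1→0:  nop
9. timeout(0):  <0:cand t2 p>
10. deliver 0→1:  <1:foll t2 p>
11. deliver 1→0:  <0:lead t2 p>
12. timeout(0):  <0:cand t3 p>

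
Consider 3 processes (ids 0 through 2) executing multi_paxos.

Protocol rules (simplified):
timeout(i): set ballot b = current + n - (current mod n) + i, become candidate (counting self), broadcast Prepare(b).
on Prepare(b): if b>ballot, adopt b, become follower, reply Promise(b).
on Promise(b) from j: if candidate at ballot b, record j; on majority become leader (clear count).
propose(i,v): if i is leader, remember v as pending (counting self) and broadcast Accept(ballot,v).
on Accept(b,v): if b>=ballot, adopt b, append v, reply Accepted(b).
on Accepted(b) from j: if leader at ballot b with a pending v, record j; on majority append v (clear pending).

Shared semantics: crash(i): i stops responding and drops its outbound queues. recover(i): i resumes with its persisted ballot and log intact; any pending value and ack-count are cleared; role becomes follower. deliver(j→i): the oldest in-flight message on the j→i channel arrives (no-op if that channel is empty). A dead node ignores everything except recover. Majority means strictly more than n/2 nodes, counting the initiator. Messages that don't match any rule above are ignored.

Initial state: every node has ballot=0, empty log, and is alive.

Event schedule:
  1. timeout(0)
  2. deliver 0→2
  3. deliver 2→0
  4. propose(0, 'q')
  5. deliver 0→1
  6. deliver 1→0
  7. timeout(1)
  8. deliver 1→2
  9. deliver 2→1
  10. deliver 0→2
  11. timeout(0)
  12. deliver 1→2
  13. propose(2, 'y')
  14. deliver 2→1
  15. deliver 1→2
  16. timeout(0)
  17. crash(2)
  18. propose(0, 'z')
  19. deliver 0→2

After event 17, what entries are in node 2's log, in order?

empty

1. timeout(0):  <0:cand b3 ->
2. deliver 0→2:  <2:foll b3 ->
3. deliver 2→0:  <0:lead b3 ->
4. propose(0,'q'):  nop
5. deliver 0→1:  <1:foll b3 ->
6. deliver 1→0:  nop
7. timeout(1):  <1:cand b7 ->
8. deliver 1→2:  <2:foll b7 ->
9. deliver 2→1:  <1:lead b7 ->
10. deliver 0→2:  nop
11. timeout(0):  <0:cand b6 ->
12. deliver 1→2:  nop
13. propose(2,'y'):  nop
14. deliver 2→1:  nop
15. deliver 1→2:  nop
16. timeout(0):  <0:cand b9 ->
17. crash(2):  <2:✗foll b7 ->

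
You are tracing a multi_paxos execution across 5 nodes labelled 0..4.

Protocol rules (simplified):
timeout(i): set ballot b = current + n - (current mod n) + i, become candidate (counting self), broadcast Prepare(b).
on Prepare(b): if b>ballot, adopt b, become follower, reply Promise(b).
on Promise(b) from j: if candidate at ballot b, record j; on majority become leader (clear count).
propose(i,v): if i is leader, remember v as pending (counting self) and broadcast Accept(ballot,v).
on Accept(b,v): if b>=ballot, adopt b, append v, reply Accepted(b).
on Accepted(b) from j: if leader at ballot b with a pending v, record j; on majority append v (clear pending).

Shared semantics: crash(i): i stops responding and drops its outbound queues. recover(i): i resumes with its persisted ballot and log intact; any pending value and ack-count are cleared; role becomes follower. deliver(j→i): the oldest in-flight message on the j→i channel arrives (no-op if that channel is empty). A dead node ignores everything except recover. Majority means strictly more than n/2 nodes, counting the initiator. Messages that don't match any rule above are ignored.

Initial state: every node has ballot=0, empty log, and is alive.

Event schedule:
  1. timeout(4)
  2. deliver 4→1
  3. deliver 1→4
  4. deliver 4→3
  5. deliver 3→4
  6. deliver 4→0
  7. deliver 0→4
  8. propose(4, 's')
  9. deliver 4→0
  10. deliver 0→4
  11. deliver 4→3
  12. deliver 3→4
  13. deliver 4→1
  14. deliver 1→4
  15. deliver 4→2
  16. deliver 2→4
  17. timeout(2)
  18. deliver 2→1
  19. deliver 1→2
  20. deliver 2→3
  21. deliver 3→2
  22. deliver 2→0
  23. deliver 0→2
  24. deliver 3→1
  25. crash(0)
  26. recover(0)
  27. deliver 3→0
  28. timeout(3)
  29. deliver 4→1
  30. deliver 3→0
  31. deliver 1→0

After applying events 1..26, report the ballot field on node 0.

e1 timeout(4): 4[cand,b=9,-]
e2 deliver 4→1: 1[foll,b=9,-]
e3 deliver 1→4: ·
e4 deliver 4→3: 3[foll,b=9,-]
e5 deliver 3→4: 4[lead,b=9,-]
e6 deliver 4→0: 0[foll,b=9,-]
e7 deliver 0→4: ·
e8 propose(4,'s'): ·
e9 deliver 4→0: 0[foll,b=9,s]
e10 deliver 0→4: ·
e11 deliver 4→3: 3[foll,b=9,s]
e12 deliver 3→4: 4[lead,b=9,s]
e13 deliver 4→1: 1[foll,b=9,s]
e14 deliver 1→4: ·
e15 deliver 4→2: 2[foll,b=9,-]
e16 deliver 2→4: ·
e17 timeout(2): 2[cand,b=12,-]
e18 deliver 2→1: 1[foll,b=12,s]
e19 deliver 1→2: ·
e20 deliver 2→3: 3[foll,b=12,s]
e21 deliver 3→2: 2[lead,b=12,-]
e22 deliver 2→0: 0[foll,b=12,s]
e23 deliver 0→2: ·
e24 deliver 3→1: ·
e25 crash(0): 0[✗foll,b=12,s]
e26 recover(0): 0[foll,b=12,s]

12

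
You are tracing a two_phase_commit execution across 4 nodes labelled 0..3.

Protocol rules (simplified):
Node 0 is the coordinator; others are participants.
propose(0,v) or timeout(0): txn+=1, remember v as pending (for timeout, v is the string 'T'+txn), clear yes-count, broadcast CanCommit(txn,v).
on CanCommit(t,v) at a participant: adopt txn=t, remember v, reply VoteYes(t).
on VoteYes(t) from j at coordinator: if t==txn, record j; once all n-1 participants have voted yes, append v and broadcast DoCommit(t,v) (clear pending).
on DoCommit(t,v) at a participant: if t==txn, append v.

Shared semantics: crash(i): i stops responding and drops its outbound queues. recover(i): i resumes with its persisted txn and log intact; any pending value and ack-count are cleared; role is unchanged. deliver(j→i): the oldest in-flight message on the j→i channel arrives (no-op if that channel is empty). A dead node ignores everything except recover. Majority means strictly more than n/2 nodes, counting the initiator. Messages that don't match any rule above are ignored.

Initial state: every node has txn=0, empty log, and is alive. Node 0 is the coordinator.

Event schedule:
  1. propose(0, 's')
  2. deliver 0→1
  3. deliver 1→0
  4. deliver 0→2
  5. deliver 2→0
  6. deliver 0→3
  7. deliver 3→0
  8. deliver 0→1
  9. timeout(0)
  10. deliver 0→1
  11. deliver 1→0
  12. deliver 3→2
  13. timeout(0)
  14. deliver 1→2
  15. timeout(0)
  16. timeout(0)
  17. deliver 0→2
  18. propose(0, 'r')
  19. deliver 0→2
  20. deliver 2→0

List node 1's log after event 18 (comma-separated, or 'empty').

step 1 propose(0,'s'): 0={coor,t=1,log=-}
step 2 deliver 0→1: 1={part,t=1,log=-}
step 3 deliver 1→0: —
step 4 deliver 0→2: 2={part,t=1,log=-}
step 5 deliver 2→0: —
step 6 deliver 0→3: 3={part,t=1,log=-}
step 7 deliver 3→0: 0={coor,t=1,log=s}
step 8 deliver 0→1: 1={part,t=1,log=s}
step 9 timeout(0): 0={coor,t=2,log=s}
step 10 deliver 0→1: 1={part,t=2,log=s}
step 11 deliver 1→0: —
step 12 deliver 3→2: —
step 13 timeout(0): 0={coor,t=3,log=s}
step 14 deliver 1→2: —
step 15 timeout(0): 0={coor,t=4,log=s}
step 16 timeout(0): 0={coor,t=5,log=s}
step 17 deliver 0→2: 2={part,t=1,log=s}
step 18 propose(0,'r'): 0={coor,t=6,log=s}

s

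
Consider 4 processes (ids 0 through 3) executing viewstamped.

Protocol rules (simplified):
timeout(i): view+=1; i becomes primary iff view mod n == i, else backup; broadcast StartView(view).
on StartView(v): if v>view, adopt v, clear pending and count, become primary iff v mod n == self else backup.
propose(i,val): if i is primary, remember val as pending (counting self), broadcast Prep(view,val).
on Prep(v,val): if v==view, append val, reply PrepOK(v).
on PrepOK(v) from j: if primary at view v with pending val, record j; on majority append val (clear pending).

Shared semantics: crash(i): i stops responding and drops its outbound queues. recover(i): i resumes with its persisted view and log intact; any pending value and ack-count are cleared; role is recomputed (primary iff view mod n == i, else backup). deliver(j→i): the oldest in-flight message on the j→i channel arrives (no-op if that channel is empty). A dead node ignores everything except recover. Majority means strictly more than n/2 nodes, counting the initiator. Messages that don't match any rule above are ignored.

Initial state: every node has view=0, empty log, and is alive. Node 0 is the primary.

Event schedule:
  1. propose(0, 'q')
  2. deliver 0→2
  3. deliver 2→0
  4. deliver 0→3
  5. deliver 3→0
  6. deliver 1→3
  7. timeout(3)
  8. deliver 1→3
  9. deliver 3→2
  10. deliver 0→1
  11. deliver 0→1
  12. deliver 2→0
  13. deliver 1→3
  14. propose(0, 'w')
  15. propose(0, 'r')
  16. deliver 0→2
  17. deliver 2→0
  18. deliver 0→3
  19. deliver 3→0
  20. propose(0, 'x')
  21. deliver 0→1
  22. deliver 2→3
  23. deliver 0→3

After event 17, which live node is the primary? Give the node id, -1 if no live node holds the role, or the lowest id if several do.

step 1 propose(0,'q'): —
step 2 deliver 0→2: 2={back,v=0,log=q}
step 3 deliver 2→0: —
step 4 deliver 0→3: 3={back,v=0,log=q}
step 5 deliver 3→0: 0={prim,v=0,log=q}
step 6 deliver 1→3: —
step 7 timeout(3): 3={back,v=1,log=q}
step 8 deliver 1→3: —
step 9 deliver 3→2: 2={back,v=1,log=q}
step 10 deliver 0→1: 1={back,v=0,log=q}
step 11 deliver 0→1: —
step 12 deliver 2→0: —
step 13 deliver 1→3: —
step 14 propose(0,'w'): —
step 15 propose(0,'r'): —
step 16 deliver 0→2: —
step 17 deliver 2→0: —

0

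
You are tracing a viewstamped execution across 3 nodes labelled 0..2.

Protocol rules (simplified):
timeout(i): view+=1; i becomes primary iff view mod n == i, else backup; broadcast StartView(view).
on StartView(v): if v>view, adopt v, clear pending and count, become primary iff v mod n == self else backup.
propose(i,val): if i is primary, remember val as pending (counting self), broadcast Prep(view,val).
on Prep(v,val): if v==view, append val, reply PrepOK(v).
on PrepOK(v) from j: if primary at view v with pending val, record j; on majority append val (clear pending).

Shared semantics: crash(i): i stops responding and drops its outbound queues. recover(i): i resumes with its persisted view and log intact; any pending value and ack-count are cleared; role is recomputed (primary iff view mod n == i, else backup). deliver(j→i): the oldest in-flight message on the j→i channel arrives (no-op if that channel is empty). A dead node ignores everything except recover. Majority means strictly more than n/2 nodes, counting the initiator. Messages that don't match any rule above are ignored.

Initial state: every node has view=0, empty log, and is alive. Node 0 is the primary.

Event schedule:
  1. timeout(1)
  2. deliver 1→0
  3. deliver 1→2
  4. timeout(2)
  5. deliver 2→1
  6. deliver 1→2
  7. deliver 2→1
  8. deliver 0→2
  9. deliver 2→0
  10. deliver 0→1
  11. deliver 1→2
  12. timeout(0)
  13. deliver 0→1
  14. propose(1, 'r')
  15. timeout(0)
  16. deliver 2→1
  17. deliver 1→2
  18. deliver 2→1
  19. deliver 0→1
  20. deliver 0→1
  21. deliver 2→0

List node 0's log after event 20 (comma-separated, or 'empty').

empty

step 1 timeout(1): 1={prim,v=1,log=-}
step 2 deliver 1→0: 0={back,v=1,log=-}
step 3 deliver 1→2: 2={back,v=1,log=-}
step 4 timeout(2): 2={prim,v=2,log=-}
step 5 deliver 2→1: 1={back,v=2,log=-}
step 6 deliver 1→2: —
step 7 deliver 2→1: —
step 8 deliver 0→2: —
step 9 deliver 2→0: 0={back,v=2,log=-}
step 10 deliver 0→1: —
step 11 deliver 1→2: —
step 12 timeout(0): 0={prim,v=3,log=-}
step 13 deliver 0→1: 1={back,v=3,log=-}
step 14 propose(1,'r'): —
step 15 timeout(0): 0={back,v=4,log=-}
step 16 deliver 2→1: —
step 17 deliver 1→2: —
step 18 deliver 2→1: —
step 19 deliver 0→1: 1={prim,v=4,log=-}
step 20 deliver 0→1: —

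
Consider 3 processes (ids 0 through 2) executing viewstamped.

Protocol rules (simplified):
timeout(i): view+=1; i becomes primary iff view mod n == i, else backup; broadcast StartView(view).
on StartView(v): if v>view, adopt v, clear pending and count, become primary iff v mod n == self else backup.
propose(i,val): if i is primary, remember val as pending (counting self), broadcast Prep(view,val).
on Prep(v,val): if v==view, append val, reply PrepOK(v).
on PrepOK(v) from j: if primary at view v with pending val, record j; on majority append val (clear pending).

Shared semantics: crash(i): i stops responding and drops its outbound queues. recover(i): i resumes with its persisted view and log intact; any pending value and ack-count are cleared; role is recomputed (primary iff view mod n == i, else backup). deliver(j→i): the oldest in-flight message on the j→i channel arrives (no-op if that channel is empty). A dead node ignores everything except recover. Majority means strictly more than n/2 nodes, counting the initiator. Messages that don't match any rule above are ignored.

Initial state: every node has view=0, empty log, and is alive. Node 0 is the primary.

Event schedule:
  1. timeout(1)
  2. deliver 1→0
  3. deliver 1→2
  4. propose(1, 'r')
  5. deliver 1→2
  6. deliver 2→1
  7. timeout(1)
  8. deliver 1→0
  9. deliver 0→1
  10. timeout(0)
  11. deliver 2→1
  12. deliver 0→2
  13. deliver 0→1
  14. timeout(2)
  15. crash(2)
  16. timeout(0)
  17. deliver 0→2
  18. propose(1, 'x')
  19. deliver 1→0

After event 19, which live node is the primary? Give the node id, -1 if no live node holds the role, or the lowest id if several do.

0

[1] timeout(1) → N1(prim v1 [-])
[2] deliver 1→0 → N0(back v1 [-])
[3] deliver 1→2 → N2(back v1 [-])
[4] propose(1,'r') → ∅
[5] deliver 1→2 → N2(back v1 [r])
[6] deliver 2→1 → N1(prim v1 [r])
[7] timeout(1) → N1(back v2 [r])
[8] deliver 1→0 → N0(back v1 [r])
[9] deliver 0→1 → ∅
[10] timeout(0) → N0(back v2 [r])
[11] deliver 2→1 → ∅
[12] deliver 0→2 → N2(prim v2 [r])
[13] deliver 0→1 → ∅
[14] timeout(2) → N2(back v3 [r])
[15] crash(2) → N2(✗back v3 [r])
[16] timeout(0) → N0(prim v3 [r])
[17] deliver 0→2 → ∅
[18] propose(1,'x') → ∅
[19] deliver 1→0 → ∅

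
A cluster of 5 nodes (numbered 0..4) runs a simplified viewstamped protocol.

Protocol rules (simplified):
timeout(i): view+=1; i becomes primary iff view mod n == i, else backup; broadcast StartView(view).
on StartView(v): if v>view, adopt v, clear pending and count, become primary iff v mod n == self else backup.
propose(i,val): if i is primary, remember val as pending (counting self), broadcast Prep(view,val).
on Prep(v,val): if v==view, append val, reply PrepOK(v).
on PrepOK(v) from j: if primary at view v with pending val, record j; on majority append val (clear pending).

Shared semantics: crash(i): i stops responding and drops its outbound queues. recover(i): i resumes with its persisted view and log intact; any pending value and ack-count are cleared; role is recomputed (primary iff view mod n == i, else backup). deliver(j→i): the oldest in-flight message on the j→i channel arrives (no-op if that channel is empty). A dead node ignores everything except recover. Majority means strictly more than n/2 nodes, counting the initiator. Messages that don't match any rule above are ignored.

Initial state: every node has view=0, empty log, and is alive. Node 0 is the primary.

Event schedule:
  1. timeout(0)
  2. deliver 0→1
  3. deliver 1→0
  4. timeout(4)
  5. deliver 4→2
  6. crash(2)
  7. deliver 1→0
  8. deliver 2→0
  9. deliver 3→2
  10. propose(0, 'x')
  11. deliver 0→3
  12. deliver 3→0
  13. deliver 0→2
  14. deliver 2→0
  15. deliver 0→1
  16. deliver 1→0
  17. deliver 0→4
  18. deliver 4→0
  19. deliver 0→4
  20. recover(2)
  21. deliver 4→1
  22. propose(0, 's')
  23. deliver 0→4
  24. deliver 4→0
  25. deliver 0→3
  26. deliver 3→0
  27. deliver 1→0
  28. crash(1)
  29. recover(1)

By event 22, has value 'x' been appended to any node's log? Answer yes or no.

step 1 timeout(0): 0={back,v=1,log=-}
step 2 deliver 0→1: 1={prim,v=1,log=-}
step 3 deliver 1→0: —
step 4 timeout(4): 4={back,v=1,log=-}
step 5 deliver 4→2: 2={back,v=1,log=-}
step 6 crash(2): 2={✗back,v=1,log=-}
step 7 deliver 1→0: —
step 8 deliver 2→0: —
step 9 deliver 3→2: —
step 10 propose(0,'x'): —
step 11 deliver 0→3: 3={back,v=1,log=-}
step 12 deliver 3→0: —
step 13 deliver 0→2: —
step 14 deliver 2→0: —
step 15 deliver 0→1: —
step 16 deliver 1→0: —
step 17 deliver 0→4: —
step 18 deliver 4→0: —
step 19 deliver 0→4: —
step 20 recover(2): 2={back,v=1,log=-}
step 21 deliver 4→1: —
step 22 propose(0,'s'): —

no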